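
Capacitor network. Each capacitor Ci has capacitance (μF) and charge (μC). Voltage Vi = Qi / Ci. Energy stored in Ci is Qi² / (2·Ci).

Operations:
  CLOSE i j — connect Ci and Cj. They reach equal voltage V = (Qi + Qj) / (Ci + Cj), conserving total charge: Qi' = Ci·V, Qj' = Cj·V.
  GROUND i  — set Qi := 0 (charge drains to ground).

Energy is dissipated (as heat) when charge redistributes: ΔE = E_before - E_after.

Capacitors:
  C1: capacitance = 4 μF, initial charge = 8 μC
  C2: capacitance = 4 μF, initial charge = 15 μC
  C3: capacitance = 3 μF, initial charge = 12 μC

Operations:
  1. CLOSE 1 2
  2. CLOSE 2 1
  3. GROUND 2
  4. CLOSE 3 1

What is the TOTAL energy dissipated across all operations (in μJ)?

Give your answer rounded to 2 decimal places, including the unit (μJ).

Answer: 20.68 μJ

Derivation:
Initial: C1(4μF, Q=8μC, V=2.00V), C2(4μF, Q=15μC, V=3.75V), C3(3μF, Q=12μC, V=4.00V)
Op 1: CLOSE 1-2: Q_total=23.00, C_total=8.00, V=2.88; Q1=11.50, Q2=11.50; dissipated=3.062
Op 2: CLOSE 2-1: Q_total=23.00, C_total=8.00, V=2.88; Q2=11.50, Q1=11.50; dissipated=0.000
Op 3: GROUND 2: Q2=0; energy lost=16.531
Op 4: CLOSE 3-1: Q_total=23.50, C_total=7.00, V=3.36; Q3=10.07, Q1=13.43; dissipated=1.085
Total dissipated: 20.679 μJ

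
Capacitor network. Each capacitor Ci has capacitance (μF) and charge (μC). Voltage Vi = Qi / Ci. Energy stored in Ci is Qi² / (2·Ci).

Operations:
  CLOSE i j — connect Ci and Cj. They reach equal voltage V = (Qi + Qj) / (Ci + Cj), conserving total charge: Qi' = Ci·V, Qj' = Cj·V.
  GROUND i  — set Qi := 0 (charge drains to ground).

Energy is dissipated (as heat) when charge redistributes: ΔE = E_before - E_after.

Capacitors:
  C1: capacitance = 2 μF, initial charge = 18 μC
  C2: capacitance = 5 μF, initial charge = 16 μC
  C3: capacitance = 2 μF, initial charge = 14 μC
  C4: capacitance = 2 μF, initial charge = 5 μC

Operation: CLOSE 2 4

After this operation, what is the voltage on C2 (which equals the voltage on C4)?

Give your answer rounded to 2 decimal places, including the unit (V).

Initial: C1(2μF, Q=18μC, V=9.00V), C2(5μF, Q=16μC, V=3.20V), C3(2μF, Q=14μC, V=7.00V), C4(2μF, Q=5μC, V=2.50V)
Op 1: CLOSE 2-4: Q_total=21.00, C_total=7.00, V=3.00; Q2=15.00, Q4=6.00; dissipated=0.350

Answer: 3.00 V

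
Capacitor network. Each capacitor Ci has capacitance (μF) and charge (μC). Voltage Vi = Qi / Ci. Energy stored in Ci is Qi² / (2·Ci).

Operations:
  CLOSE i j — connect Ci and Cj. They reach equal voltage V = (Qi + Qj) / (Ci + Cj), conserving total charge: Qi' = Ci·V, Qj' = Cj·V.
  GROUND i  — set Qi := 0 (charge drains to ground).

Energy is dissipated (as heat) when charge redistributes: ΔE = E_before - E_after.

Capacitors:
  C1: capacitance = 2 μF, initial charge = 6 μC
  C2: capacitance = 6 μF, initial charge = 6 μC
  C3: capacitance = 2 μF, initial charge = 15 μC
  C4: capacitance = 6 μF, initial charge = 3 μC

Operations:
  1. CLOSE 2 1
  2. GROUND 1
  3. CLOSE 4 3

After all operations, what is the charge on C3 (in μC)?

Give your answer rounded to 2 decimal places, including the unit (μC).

Initial: C1(2μF, Q=6μC, V=3.00V), C2(6μF, Q=6μC, V=1.00V), C3(2μF, Q=15μC, V=7.50V), C4(6μF, Q=3μC, V=0.50V)
Op 1: CLOSE 2-1: Q_total=12.00, C_total=8.00, V=1.50; Q2=9.00, Q1=3.00; dissipated=3.000
Op 2: GROUND 1: Q1=0; energy lost=2.250
Op 3: CLOSE 4-3: Q_total=18.00, C_total=8.00, V=2.25; Q4=13.50, Q3=4.50; dissipated=36.750
Final charges: Q1=0.00, Q2=9.00, Q3=4.50, Q4=13.50

Answer: 4.50 μC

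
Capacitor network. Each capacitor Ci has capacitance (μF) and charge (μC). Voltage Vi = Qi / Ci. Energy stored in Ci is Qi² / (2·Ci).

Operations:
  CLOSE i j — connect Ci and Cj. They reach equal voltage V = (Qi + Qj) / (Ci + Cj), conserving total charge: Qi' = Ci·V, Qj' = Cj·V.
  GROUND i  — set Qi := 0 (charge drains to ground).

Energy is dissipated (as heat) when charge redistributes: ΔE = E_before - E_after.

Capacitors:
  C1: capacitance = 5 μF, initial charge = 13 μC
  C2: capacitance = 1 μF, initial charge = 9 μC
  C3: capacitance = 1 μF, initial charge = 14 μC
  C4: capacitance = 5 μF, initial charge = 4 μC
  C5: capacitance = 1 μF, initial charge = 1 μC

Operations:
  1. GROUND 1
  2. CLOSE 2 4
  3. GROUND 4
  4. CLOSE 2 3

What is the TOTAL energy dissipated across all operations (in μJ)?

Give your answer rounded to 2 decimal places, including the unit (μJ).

Answer: 91.66 μJ

Derivation:
Initial: C1(5μF, Q=13μC, V=2.60V), C2(1μF, Q=9μC, V=9.00V), C3(1μF, Q=14μC, V=14.00V), C4(5μF, Q=4μC, V=0.80V), C5(1μF, Q=1μC, V=1.00V)
Op 1: GROUND 1: Q1=0; energy lost=16.900
Op 2: CLOSE 2-4: Q_total=13.00, C_total=6.00, V=2.17; Q2=2.17, Q4=10.83; dissipated=28.017
Op 3: GROUND 4: Q4=0; energy lost=11.736
Op 4: CLOSE 2-3: Q_total=16.17, C_total=2.00, V=8.08; Q2=8.08, Q3=8.08; dissipated=35.007
Total dissipated: 91.660 μJ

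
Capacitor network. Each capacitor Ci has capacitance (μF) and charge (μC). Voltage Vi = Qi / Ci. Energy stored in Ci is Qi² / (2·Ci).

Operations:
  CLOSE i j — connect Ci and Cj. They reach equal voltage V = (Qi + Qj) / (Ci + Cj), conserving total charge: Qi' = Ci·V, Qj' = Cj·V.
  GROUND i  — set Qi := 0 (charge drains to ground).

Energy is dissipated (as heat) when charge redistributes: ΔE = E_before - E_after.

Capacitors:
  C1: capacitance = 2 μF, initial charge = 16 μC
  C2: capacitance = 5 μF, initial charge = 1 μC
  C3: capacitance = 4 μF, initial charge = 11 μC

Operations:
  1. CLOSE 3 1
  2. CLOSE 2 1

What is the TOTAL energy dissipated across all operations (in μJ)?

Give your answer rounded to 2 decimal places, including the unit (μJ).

Initial: C1(2μF, Q=16μC, V=8.00V), C2(5μF, Q=1μC, V=0.20V), C3(4μF, Q=11μC, V=2.75V)
Op 1: CLOSE 3-1: Q_total=27.00, C_total=6.00, V=4.50; Q3=18.00, Q1=9.00; dissipated=18.375
Op 2: CLOSE 2-1: Q_total=10.00, C_total=7.00, V=1.43; Q2=7.14, Q1=2.86; dissipated=13.207
Total dissipated: 31.582 μJ

Answer: 31.58 μJ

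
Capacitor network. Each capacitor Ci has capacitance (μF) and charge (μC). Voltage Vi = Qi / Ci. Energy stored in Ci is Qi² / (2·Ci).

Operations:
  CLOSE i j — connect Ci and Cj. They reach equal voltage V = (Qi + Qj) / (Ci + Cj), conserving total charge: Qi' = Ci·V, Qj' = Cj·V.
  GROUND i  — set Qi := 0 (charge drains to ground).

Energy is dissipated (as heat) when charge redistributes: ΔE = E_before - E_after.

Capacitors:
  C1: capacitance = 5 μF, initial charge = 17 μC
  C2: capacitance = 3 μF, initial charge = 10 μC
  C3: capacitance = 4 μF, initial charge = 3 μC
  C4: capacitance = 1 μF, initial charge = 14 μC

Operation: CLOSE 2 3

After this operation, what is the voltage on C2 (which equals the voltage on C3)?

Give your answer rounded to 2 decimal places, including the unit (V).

Initial: C1(5μF, Q=17μC, V=3.40V), C2(3μF, Q=10μC, V=3.33V), C3(4μF, Q=3μC, V=0.75V), C4(1μF, Q=14μC, V=14.00V)
Op 1: CLOSE 2-3: Q_total=13.00, C_total=7.00, V=1.86; Q2=5.57, Q3=7.43; dissipated=5.720

Answer: 1.86 V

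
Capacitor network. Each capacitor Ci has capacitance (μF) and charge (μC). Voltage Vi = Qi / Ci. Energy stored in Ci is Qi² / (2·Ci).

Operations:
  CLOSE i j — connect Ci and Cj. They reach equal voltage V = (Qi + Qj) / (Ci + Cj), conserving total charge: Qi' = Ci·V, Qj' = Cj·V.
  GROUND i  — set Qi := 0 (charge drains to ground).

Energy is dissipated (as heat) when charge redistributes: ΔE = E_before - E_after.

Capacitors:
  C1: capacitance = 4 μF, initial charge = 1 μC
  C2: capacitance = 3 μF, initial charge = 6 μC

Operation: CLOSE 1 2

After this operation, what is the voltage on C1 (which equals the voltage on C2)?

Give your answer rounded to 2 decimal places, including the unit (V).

Answer: 1.00 V

Derivation:
Initial: C1(4μF, Q=1μC, V=0.25V), C2(3μF, Q=6μC, V=2.00V)
Op 1: CLOSE 1-2: Q_total=7.00, C_total=7.00, V=1.00; Q1=4.00, Q2=3.00; dissipated=2.625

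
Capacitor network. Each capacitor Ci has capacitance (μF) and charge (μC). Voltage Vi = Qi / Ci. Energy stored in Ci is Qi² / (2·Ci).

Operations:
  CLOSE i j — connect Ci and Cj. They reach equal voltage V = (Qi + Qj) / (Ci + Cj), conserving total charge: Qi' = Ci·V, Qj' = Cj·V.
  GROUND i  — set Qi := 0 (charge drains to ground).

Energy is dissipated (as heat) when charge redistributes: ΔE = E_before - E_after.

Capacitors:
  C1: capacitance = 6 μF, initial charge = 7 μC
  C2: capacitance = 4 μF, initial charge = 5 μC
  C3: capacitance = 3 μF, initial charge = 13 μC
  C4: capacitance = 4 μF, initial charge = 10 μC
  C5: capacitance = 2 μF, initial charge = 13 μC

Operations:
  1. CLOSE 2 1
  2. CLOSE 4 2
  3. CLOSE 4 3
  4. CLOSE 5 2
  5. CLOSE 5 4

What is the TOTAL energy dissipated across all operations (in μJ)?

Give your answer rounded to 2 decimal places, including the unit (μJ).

Initial: C1(6μF, Q=7μC, V=1.17V), C2(4μF, Q=5μC, V=1.25V), C3(3μF, Q=13μC, V=4.33V), C4(4μF, Q=10μC, V=2.50V), C5(2μF, Q=13μC, V=6.50V)
Op 1: CLOSE 2-1: Q_total=12.00, C_total=10.00, V=1.20; Q2=4.80, Q1=7.20; dissipated=0.008
Op 2: CLOSE 4-2: Q_total=14.80, C_total=8.00, V=1.85; Q4=7.40, Q2=7.40; dissipated=1.690
Op 3: CLOSE 4-3: Q_total=20.40, C_total=7.00, V=2.91; Q4=11.66, Q3=8.74; dissipated=5.286
Op 4: CLOSE 5-2: Q_total=20.40, C_total=6.00, V=3.40; Q5=6.80, Q2=13.60; dissipated=14.415
Op 5: CLOSE 5-4: Q_total=18.46, C_total=6.00, V=3.08; Q5=6.15, Q4=12.30; dissipated=0.157
Total dissipated: 21.557 μJ

Answer: 21.56 μJ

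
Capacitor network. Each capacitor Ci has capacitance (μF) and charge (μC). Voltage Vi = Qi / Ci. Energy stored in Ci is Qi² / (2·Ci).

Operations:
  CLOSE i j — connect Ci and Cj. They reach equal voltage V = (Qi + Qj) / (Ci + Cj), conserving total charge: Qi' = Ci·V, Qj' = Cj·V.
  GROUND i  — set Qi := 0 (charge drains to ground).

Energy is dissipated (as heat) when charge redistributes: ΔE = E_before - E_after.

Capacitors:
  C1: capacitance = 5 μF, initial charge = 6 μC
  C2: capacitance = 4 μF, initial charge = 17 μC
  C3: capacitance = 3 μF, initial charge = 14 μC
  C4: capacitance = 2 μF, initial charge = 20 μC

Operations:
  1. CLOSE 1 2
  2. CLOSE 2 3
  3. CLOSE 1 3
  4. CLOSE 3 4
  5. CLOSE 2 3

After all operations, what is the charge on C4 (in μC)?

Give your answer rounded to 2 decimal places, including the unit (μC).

Answer: 11.47 μC

Derivation:
Initial: C1(5μF, Q=6μC, V=1.20V), C2(4μF, Q=17μC, V=4.25V), C3(3μF, Q=14μC, V=4.67V), C4(2μF, Q=20μC, V=10.00V)
Op 1: CLOSE 1-2: Q_total=23.00, C_total=9.00, V=2.56; Q1=12.78, Q2=10.22; dissipated=10.336
Op 2: CLOSE 2-3: Q_total=24.22, C_total=7.00, V=3.46; Q2=13.84, Q3=10.38; dissipated=3.820
Op 3: CLOSE 1-3: Q_total=23.16, C_total=8.00, V=2.89; Q1=14.47, Q3=8.68; dissipated=0.767
Op 4: CLOSE 3-4: Q_total=28.68, C_total=5.00, V=5.74; Q3=17.21, Q4=11.47; dissipated=30.290
Op 5: CLOSE 2-3: Q_total=31.05, C_total=7.00, V=4.44; Q2=17.74, Q3=13.31; dissipated=4.442
Final charges: Q1=14.47, Q2=17.74, Q3=13.31, Q4=11.47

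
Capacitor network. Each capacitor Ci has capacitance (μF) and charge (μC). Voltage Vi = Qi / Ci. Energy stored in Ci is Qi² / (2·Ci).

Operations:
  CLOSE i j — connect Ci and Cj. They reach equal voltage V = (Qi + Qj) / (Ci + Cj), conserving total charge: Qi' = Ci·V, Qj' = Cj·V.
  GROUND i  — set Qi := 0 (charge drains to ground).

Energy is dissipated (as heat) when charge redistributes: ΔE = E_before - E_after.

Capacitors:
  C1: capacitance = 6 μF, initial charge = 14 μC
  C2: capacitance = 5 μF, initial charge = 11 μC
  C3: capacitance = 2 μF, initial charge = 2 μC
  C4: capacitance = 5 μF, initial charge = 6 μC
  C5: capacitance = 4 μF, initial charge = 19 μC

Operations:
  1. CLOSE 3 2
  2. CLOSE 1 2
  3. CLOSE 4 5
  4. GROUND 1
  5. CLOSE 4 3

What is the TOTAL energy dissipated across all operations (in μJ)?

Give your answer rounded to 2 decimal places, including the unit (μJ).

Initial: C1(6μF, Q=14μC, V=2.33V), C2(5μF, Q=11μC, V=2.20V), C3(2μF, Q=2μC, V=1.00V), C4(5μF, Q=6μC, V=1.20V), C5(4μF, Q=19μC, V=4.75V)
Op 1: CLOSE 3-2: Q_total=13.00, C_total=7.00, V=1.86; Q3=3.71, Q2=9.29; dissipated=1.029
Op 2: CLOSE 1-2: Q_total=23.29, C_total=11.00, V=2.12; Q1=12.70, Q2=10.58; dissipated=0.309
Op 3: CLOSE 4-5: Q_total=25.00, C_total=9.00, V=2.78; Q4=13.89, Q5=11.11; dissipated=14.003
Op 4: GROUND 1: Q1=0; energy lost=13.444
Op 5: CLOSE 4-3: Q_total=17.60, C_total=7.00, V=2.51; Q4=12.57, Q3=5.03; dissipated=0.605
Total dissipated: 29.390 μJ

Answer: 29.39 μJ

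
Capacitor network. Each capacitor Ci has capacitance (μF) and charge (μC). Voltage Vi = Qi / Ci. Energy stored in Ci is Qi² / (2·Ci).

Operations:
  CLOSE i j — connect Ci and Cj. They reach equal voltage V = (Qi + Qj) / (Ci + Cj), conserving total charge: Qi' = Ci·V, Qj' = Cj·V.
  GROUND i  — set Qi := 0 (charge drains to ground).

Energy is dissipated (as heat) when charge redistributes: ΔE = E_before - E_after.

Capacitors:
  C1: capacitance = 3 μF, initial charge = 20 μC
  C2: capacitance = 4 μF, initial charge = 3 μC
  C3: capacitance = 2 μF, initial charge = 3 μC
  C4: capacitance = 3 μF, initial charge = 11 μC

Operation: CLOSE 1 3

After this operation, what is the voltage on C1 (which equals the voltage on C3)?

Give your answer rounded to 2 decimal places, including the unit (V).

Initial: C1(3μF, Q=20μC, V=6.67V), C2(4μF, Q=3μC, V=0.75V), C3(2μF, Q=3μC, V=1.50V), C4(3μF, Q=11μC, V=3.67V)
Op 1: CLOSE 1-3: Q_total=23.00, C_total=5.00, V=4.60; Q1=13.80, Q3=9.20; dissipated=16.017

Answer: 4.60 V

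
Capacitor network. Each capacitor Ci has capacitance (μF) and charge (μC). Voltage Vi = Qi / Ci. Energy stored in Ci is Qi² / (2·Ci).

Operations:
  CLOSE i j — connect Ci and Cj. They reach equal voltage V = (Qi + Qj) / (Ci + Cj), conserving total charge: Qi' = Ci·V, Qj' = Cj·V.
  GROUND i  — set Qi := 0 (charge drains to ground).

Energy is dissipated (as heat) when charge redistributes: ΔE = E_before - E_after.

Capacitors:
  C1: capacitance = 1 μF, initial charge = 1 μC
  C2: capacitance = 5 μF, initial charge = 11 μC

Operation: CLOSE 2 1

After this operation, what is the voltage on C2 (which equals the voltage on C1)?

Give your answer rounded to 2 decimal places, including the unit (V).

Answer: 2.00 V

Derivation:
Initial: C1(1μF, Q=1μC, V=1.00V), C2(5μF, Q=11μC, V=2.20V)
Op 1: CLOSE 2-1: Q_total=12.00, C_total=6.00, V=2.00; Q2=10.00, Q1=2.00; dissipated=0.600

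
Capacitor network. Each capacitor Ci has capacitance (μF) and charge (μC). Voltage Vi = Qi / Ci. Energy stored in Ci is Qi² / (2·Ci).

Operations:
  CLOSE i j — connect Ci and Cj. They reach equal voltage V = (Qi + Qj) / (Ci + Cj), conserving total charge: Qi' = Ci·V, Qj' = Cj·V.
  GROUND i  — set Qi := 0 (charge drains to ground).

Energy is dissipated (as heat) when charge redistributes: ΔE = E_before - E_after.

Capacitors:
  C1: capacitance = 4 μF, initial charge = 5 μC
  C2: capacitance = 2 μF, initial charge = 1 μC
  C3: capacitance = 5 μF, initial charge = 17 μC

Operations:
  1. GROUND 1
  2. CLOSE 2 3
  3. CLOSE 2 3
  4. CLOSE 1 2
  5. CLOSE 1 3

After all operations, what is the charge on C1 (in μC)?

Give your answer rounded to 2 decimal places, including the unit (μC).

Answer: 7.24 μC

Derivation:
Initial: C1(4μF, Q=5μC, V=1.25V), C2(2μF, Q=1μC, V=0.50V), C3(5μF, Q=17μC, V=3.40V)
Op 1: GROUND 1: Q1=0; energy lost=3.125
Op 2: CLOSE 2-3: Q_total=18.00, C_total=7.00, V=2.57; Q2=5.14, Q3=12.86; dissipated=6.007
Op 3: CLOSE 2-3: Q_total=18.00, C_total=7.00, V=2.57; Q2=5.14, Q3=12.86; dissipated=0.000
Op 4: CLOSE 1-2: Q_total=5.14, C_total=6.00, V=0.86; Q1=3.43, Q2=1.71; dissipated=4.408
Op 5: CLOSE 1-3: Q_total=16.29, C_total=9.00, V=1.81; Q1=7.24, Q3=9.05; dissipated=3.265
Final charges: Q1=7.24, Q2=1.71, Q3=9.05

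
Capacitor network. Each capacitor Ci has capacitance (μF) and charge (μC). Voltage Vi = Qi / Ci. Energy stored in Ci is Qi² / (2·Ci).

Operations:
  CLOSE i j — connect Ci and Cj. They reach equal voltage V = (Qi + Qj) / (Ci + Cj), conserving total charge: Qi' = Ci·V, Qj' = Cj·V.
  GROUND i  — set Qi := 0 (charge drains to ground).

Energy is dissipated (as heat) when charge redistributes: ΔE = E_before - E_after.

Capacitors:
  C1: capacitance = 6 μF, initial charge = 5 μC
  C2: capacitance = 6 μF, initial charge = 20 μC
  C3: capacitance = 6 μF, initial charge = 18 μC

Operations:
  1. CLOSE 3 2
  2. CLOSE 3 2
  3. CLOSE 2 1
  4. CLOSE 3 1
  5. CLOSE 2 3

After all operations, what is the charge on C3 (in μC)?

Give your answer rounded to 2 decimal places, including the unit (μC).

Answer: 13.75 μC

Derivation:
Initial: C1(6μF, Q=5μC, V=0.83V), C2(6μF, Q=20μC, V=3.33V), C3(6μF, Q=18μC, V=3.00V)
Op 1: CLOSE 3-2: Q_total=38.00, C_total=12.00, V=3.17; Q3=19.00, Q2=19.00; dissipated=0.167
Op 2: CLOSE 3-2: Q_total=38.00, C_total=12.00, V=3.17; Q3=19.00, Q2=19.00; dissipated=0.000
Op 3: CLOSE 2-1: Q_total=24.00, C_total=12.00, V=2.00; Q2=12.00, Q1=12.00; dissipated=8.167
Op 4: CLOSE 3-1: Q_total=31.00, C_total=12.00, V=2.58; Q3=15.50, Q1=15.50; dissipated=2.042
Op 5: CLOSE 2-3: Q_total=27.50, C_total=12.00, V=2.29; Q2=13.75, Q3=13.75; dissipated=0.510
Final charges: Q1=15.50, Q2=13.75, Q3=13.75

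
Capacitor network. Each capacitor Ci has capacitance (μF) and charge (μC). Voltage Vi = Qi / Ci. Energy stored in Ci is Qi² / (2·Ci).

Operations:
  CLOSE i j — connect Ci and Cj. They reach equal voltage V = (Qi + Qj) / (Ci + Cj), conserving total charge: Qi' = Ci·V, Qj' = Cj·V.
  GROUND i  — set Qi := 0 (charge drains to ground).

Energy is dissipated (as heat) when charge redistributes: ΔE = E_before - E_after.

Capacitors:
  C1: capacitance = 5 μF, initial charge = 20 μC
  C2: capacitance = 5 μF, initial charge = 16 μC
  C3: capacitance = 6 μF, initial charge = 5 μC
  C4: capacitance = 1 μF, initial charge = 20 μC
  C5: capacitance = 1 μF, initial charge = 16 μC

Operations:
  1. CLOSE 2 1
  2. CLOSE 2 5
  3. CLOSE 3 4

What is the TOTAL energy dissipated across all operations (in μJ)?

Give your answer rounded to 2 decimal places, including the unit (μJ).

Answer: 222.31 μJ

Derivation:
Initial: C1(5μF, Q=20μC, V=4.00V), C2(5μF, Q=16μC, V=3.20V), C3(6μF, Q=5μC, V=0.83V), C4(1μF, Q=20μC, V=20.00V), C5(1μF, Q=16μC, V=16.00V)
Op 1: CLOSE 2-1: Q_total=36.00, C_total=10.00, V=3.60; Q2=18.00, Q1=18.00; dissipated=0.800
Op 2: CLOSE 2-5: Q_total=34.00, C_total=6.00, V=5.67; Q2=28.33, Q5=5.67; dissipated=64.067
Op 3: CLOSE 3-4: Q_total=25.00, C_total=7.00, V=3.57; Q3=21.43, Q4=3.57; dissipated=157.440
Total dissipated: 222.307 μJ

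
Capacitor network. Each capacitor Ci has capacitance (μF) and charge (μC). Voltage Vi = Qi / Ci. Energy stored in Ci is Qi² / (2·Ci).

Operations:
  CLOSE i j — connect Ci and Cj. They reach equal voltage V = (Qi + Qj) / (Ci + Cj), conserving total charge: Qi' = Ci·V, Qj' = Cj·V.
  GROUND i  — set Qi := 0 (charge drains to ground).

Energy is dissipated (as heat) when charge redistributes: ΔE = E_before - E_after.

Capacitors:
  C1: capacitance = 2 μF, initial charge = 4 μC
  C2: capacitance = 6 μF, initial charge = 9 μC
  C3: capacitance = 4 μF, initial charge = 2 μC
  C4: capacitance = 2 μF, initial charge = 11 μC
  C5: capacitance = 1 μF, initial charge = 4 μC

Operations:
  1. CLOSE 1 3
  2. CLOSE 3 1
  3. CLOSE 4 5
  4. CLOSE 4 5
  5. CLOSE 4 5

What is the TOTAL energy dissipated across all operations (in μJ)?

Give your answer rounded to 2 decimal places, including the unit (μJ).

Initial: C1(2μF, Q=4μC, V=2.00V), C2(6μF, Q=9μC, V=1.50V), C3(4μF, Q=2μC, V=0.50V), C4(2μF, Q=11μC, V=5.50V), C5(1μF, Q=4μC, V=4.00V)
Op 1: CLOSE 1-3: Q_total=6.00, C_total=6.00, V=1.00; Q1=2.00, Q3=4.00; dissipated=1.500
Op 2: CLOSE 3-1: Q_total=6.00, C_total=6.00, V=1.00; Q3=4.00, Q1=2.00; dissipated=0.000
Op 3: CLOSE 4-5: Q_total=15.00, C_total=3.00, V=5.00; Q4=10.00, Q5=5.00; dissipated=0.750
Op 4: CLOSE 4-5: Q_total=15.00, C_total=3.00, V=5.00; Q4=10.00, Q5=5.00; dissipated=0.000
Op 5: CLOSE 4-5: Q_total=15.00, C_total=3.00, V=5.00; Q4=10.00, Q5=5.00; dissipated=0.000
Total dissipated: 2.250 μJ

Answer: 2.25 μJ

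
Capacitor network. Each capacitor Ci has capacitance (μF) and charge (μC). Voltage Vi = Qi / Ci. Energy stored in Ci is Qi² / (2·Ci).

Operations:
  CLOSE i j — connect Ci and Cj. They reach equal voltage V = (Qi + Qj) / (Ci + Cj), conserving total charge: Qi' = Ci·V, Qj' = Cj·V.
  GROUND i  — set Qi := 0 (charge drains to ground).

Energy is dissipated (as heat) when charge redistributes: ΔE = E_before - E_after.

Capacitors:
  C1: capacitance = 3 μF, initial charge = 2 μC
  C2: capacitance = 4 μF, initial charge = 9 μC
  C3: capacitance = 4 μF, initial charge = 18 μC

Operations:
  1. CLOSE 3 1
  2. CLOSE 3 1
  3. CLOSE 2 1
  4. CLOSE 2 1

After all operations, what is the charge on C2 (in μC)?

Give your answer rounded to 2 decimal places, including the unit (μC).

Answer: 10.04 μC

Derivation:
Initial: C1(3μF, Q=2μC, V=0.67V), C2(4μF, Q=9μC, V=2.25V), C3(4μF, Q=18μC, V=4.50V)
Op 1: CLOSE 3-1: Q_total=20.00, C_total=7.00, V=2.86; Q3=11.43, Q1=8.57; dissipated=12.595
Op 2: CLOSE 3-1: Q_total=20.00, C_total=7.00, V=2.86; Q3=11.43, Q1=8.57; dissipated=0.000
Op 3: CLOSE 2-1: Q_total=17.57, C_total=7.00, V=2.51; Q2=10.04, Q1=7.53; dissipated=0.316
Op 4: CLOSE 2-1: Q_total=17.57, C_total=7.00, V=2.51; Q2=10.04, Q1=7.53; dissipated=0.000
Final charges: Q1=7.53, Q2=10.04, Q3=11.43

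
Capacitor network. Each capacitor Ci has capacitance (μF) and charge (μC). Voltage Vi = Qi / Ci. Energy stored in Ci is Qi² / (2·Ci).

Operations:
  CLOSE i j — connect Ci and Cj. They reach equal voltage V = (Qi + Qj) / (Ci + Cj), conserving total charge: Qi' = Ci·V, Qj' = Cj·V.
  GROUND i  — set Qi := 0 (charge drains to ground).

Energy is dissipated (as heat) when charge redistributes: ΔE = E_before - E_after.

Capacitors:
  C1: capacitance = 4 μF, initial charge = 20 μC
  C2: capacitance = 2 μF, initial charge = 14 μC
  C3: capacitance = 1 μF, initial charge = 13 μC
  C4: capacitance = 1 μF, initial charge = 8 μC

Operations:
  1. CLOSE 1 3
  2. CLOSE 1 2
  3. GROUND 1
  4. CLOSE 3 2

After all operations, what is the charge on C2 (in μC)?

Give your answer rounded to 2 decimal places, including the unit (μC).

Initial: C1(4μF, Q=20μC, V=5.00V), C2(2μF, Q=14μC, V=7.00V), C3(1μF, Q=13μC, V=13.00V), C4(1μF, Q=8μC, V=8.00V)
Op 1: CLOSE 1-3: Q_total=33.00, C_total=5.00, V=6.60; Q1=26.40, Q3=6.60; dissipated=25.600
Op 2: CLOSE 1-2: Q_total=40.40, C_total=6.00, V=6.73; Q1=26.93, Q2=13.47; dissipated=0.107
Op 3: GROUND 1: Q1=0; energy lost=90.676
Op 4: CLOSE 3-2: Q_total=20.07, C_total=3.00, V=6.69; Q3=6.69, Q2=13.38; dissipated=0.006
Final charges: Q1=0.00, Q2=13.38, Q3=6.69, Q4=8.00

Answer: 13.38 μC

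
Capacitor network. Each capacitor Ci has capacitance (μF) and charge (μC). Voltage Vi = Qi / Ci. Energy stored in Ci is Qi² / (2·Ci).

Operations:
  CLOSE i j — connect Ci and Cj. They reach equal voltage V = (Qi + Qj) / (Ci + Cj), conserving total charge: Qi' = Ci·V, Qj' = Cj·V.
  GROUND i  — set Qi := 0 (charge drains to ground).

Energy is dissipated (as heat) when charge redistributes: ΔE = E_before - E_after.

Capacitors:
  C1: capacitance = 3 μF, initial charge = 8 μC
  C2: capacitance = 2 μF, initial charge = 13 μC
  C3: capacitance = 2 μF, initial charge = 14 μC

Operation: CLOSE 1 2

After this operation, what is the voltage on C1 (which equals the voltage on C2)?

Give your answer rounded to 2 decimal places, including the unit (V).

Answer: 4.20 V

Derivation:
Initial: C1(3μF, Q=8μC, V=2.67V), C2(2μF, Q=13μC, V=6.50V), C3(2μF, Q=14μC, V=7.00V)
Op 1: CLOSE 1-2: Q_total=21.00, C_total=5.00, V=4.20; Q1=12.60, Q2=8.40; dissipated=8.817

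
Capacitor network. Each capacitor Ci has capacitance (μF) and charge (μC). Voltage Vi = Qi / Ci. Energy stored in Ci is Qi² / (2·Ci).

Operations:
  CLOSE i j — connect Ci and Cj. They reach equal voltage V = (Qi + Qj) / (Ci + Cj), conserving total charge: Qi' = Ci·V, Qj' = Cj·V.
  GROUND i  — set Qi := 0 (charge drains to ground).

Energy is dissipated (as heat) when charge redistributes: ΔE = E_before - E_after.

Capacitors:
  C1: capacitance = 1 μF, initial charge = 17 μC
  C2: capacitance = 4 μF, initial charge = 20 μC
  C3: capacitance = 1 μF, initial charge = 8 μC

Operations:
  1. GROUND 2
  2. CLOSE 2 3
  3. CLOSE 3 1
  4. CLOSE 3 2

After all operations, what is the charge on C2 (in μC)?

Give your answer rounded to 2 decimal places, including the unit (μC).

Initial: C1(1μF, Q=17μC, V=17.00V), C2(4μF, Q=20μC, V=5.00V), C3(1μF, Q=8μC, V=8.00V)
Op 1: GROUND 2: Q2=0; energy lost=50.000
Op 2: CLOSE 2-3: Q_total=8.00, C_total=5.00, V=1.60; Q2=6.40, Q3=1.60; dissipated=25.600
Op 3: CLOSE 3-1: Q_total=18.60, C_total=2.00, V=9.30; Q3=9.30, Q1=9.30; dissipated=59.290
Op 4: CLOSE 3-2: Q_total=15.70, C_total=5.00, V=3.14; Q3=3.14, Q2=12.56; dissipated=23.716
Final charges: Q1=9.30, Q2=12.56, Q3=3.14

Answer: 12.56 μC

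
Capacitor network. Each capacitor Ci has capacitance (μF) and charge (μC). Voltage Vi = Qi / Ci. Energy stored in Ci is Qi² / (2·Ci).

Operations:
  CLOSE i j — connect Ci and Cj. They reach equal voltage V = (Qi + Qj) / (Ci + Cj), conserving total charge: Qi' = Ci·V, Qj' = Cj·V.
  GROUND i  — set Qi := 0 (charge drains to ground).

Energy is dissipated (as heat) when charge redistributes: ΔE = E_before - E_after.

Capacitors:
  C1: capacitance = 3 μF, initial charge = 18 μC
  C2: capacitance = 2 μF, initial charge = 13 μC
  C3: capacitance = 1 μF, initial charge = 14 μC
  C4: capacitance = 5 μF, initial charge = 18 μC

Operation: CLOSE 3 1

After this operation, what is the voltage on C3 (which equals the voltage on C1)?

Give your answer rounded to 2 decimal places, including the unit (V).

Answer: 8.00 V

Derivation:
Initial: C1(3μF, Q=18μC, V=6.00V), C2(2μF, Q=13μC, V=6.50V), C3(1μF, Q=14μC, V=14.00V), C4(5μF, Q=18μC, V=3.60V)
Op 1: CLOSE 3-1: Q_total=32.00, C_total=4.00, V=8.00; Q3=8.00, Q1=24.00; dissipated=24.000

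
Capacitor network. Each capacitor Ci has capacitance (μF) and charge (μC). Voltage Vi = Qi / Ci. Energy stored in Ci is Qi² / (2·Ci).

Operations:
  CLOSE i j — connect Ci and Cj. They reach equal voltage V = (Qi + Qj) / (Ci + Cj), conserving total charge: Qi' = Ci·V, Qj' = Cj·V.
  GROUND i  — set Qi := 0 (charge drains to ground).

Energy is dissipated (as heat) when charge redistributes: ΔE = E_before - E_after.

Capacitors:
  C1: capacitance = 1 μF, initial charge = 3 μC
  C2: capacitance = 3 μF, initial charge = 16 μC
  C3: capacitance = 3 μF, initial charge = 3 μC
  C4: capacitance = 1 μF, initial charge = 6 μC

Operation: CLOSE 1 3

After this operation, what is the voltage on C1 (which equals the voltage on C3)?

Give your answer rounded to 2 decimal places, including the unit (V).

Initial: C1(1μF, Q=3μC, V=3.00V), C2(3μF, Q=16μC, V=5.33V), C3(3μF, Q=3μC, V=1.00V), C4(1μF, Q=6μC, V=6.00V)
Op 1: CLOSE 1-3: Q_total=6.00, C_total=4.00, V=1.50; Q1=1.50, Q3=4.50; dissipated=1.500

Answer: 1.50 V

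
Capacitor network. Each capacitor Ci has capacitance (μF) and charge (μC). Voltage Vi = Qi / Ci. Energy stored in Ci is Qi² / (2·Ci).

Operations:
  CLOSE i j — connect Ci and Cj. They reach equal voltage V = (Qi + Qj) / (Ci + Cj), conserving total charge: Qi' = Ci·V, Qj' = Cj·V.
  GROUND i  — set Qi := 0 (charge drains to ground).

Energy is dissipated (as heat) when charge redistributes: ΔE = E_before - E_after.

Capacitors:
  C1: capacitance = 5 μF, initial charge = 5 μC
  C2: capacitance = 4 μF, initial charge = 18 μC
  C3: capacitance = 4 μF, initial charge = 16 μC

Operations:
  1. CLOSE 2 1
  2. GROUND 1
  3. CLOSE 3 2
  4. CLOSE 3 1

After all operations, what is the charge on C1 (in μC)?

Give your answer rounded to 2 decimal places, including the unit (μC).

Answer: 7.28 μC

Derivation:
Initial: C1(5μF, Q=5μC, V=1.00V), C2(4μF, Q=18μC, V=4.50V), C3(4μF, Q=16μC, V=4.00V)
Op 1: CLOSE 2-1: Q_total=23.00, C_total=9.00, V=2.56; Q2=10.22, Q1=12.78; dissipated=13.611
Op 2: GROUND 1: Q1=0; energy lost=16.327
Op 3: CLOSE 3-2: Q_total=26.22, C_total=8.00, V=3.28; Q3=13.11, Q2=13.11; dissipated=2.086
Op 4: CLOSE 3-1: Q_total=13.11, C_total=9.00, V=1.46; Q3=5.83, Q1=7.28; dissipated=11.938
Final charges: Q1=7.28, Q2=13.11, Q3=5.83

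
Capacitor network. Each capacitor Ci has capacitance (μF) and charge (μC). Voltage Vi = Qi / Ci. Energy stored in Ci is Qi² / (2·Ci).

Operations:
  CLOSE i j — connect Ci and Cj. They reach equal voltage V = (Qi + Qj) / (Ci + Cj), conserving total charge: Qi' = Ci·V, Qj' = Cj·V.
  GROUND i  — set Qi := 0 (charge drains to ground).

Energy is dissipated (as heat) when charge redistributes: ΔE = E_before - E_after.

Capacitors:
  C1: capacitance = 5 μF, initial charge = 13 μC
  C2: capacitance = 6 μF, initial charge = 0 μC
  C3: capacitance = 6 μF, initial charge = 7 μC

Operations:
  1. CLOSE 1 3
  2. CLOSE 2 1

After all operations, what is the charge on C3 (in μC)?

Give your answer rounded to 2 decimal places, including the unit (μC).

Answer: 10.91 μC

Derivation:
Initial: C1(5μF, Q=13μC, V=2.60V), C2(6μF, Q=0μC, V=0.00V), C3(6μF, Q=7μC, V=1.17V)
Op 1: CLOSE 1-3: Q_total=20.00, C_total=11.00, V=1.82; Q1=9.09, Q3=10.91; dissipated=2.802
Op 2: CLOSE 2-1: Q_total=9.09, C_total=11.00, V=0.83; Q2=4.96, Q1=4.13; dissipated=4.508
Final charges: Q1=4.13, Q2=4.96, Q3=10.91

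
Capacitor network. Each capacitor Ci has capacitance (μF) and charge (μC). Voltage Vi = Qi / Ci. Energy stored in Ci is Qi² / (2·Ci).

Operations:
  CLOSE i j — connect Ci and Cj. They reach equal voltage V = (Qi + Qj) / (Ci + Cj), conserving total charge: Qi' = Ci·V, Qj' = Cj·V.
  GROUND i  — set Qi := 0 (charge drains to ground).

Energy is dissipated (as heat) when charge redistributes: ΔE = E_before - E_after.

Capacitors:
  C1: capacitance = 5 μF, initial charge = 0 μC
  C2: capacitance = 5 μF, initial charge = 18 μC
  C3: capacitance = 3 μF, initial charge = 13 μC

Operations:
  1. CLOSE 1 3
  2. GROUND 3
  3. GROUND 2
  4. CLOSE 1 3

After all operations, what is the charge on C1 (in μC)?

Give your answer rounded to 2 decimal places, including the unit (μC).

Answer: 5.08 μC

Derivation:
Initial: C1(5μF, Q=0μC, V=0.00V), C2(5μF, Q=18μC, V=3.60V), C3(3μF, Q=13μC, V=4.33V)
Op 1: CLOSE 1-3: Q_total=13.00, C_total=8.00, V=1.62; Q1=8.12, Q3=4.88; dissipated=17.604
Op 2: GROUND 3: Q3=0; energy lost=3.961
Op 3: GROUND 2: Q2=0; energy lost=32.400
Op 4: CLOSE 1-3: Q_total=8.12, C_total=8.00, V=1.02; Q1=5.08, Q3=3.05; dissipated=2.476
Final charges: Q1=5.08, Q2=0.00, Q3=3.05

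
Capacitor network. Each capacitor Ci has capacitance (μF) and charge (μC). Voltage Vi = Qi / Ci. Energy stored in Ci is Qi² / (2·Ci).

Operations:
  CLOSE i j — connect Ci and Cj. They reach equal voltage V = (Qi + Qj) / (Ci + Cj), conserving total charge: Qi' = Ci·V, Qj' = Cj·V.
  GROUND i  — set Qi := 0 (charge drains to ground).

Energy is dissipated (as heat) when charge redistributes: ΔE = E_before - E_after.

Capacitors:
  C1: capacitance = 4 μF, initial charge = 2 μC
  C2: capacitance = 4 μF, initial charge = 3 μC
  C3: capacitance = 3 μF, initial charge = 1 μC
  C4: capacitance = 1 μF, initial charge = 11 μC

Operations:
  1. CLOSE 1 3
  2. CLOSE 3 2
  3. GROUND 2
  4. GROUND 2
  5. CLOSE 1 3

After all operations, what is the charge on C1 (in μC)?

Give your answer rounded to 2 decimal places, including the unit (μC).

Answer: 2.03 μC

Derivation:
Initial: C1(4μF, Q=2μC, V=0.50V), C2(4μF, Q=3μC, V=0.75V), C3(3μF, Q=1μC, V=0.33V), C4(1μF, Q=11μC, V=11.00V)
Op 1: CLOSE 1-3: Q_total=3.00, C_total=7.00, V=0.43; Q1=1.71, Q3=1.29; dissipated=0.024
Op 2: CLOSE 3-2: Q_total=4.29, C_total=7.00, V=0.61; Q3=1.84, Q2=2.45; dissipated=0.089
Op 3: GROUND 2: Q2=0; energy lost=0.750
Op 4: GROUND 2: Q2=0; energy lost=0.000
Op 5: CLOSE 1-3: Q_total=3.55, C_total=7.00, V=0.51; Q1=2.03, Q3=1.52; dissipated=0.029
Final charges: Q1=2.03, Q2=0.00, Q3=1.52, Q4=11.00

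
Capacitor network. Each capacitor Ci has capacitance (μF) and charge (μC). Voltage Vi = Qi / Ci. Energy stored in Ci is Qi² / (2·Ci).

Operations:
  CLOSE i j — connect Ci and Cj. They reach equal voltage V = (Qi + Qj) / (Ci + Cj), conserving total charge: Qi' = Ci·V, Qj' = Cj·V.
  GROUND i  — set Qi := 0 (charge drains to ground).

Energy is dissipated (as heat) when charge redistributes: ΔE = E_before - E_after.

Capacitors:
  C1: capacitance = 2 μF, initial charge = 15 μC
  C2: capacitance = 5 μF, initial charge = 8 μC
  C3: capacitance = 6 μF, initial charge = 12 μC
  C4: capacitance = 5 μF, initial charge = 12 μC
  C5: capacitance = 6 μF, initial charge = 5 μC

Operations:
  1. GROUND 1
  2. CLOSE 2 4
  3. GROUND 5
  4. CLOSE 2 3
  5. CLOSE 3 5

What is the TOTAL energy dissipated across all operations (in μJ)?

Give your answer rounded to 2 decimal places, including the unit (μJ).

Initial: C1(2μF, Q=15μC, V=7.50V), C2(5μF, Q=8μC, V=1.60V), C3(6μF, Q=12μC, V=2.00V), C4(5μF, Q=12μC, V=2.40V), C5(6μF, Q=5μC, V=0.83V)
Op 1: GROUND 1: Q1=0; energy lost=56.250
Op 2: CLOSE 2-4: Q_total=20.00, C_total=10.00, V=2.00; Q2=10.00, Q4=10.00; dissipated=0.800
Op 3: GROUND 5: Q5=0; energy lost=2.083
Op 4: CLOSE 2-3: Q_total=22.00, C_total=11.00, V=2.00; Q2=10.00, Q3=12.00; dissipated=0.000
Op 5: CLOSE 3-5: Q_total=12.00, C_total=12.00, V=1.00; Q3=6.00, Q5=6.00; dissipated=6.000
Total dissipated: 65.133 μJ

Answer: 65.13 μJ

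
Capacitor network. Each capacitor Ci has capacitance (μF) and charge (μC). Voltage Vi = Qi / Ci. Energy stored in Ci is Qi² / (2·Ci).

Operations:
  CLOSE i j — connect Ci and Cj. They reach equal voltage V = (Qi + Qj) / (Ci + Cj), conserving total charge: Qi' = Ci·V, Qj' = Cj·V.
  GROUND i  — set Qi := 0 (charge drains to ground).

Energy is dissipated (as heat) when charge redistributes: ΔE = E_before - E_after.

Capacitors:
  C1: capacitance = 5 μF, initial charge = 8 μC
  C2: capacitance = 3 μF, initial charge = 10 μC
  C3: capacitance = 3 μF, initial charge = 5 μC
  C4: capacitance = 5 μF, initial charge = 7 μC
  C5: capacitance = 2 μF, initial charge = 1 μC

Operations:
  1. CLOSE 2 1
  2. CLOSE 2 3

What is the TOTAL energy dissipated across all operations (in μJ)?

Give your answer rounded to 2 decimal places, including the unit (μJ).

Answer: 3.07 μJ

Derivation:
Initial: C1(5μF, Q=8μC, V=1.60V), C2(3μF, Q=10μC, V=3.33V), C3(3μF, Q=5μC, V=1.67V), C4(5μF, Q=7μC, V=1.40V), C5(2μF, Q=1μC, V=0.50V)
Op 1: CLOSE 2-1: Q_total=18.00, C_total=8.00, V=2.25; Q2=6.75, Q1=11.25; dissipated=2.817
Op 2: CLOSE 2-3: Q_total=11.75, C_total=6.00, V=1.96; Q2=5.88, Q3=5.88; dissipated=0.255
Total dissipated: 3.072 μJ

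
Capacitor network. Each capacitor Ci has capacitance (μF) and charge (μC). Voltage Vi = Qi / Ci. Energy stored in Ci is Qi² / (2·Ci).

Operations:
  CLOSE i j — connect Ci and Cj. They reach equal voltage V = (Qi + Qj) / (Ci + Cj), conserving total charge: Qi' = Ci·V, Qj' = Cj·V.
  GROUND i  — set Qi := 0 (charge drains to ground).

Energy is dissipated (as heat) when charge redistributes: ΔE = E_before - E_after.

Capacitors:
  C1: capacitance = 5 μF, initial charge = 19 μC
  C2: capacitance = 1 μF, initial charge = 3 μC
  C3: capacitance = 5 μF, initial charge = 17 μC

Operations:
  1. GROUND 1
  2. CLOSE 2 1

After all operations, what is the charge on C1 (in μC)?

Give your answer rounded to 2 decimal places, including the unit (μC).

Initial: C1(5μF, Q=19μC, V=3.80V), C2(1μF, Q=3μC, V=3.00V), C3(5μF, Q=17μC, V=3.40V)
Op 1: GROUND 1: Q1=0; energy lost=36.100
Op 2: CLOSE 2-1: Q_total=3.00, C_total=6.00, V=0.50; Q2=0.50, Q1=2.50; dissipated=3.750
Final charges: Q1=2.50, Q2=0.50, Q3=17.00

Answer: 2.50 μC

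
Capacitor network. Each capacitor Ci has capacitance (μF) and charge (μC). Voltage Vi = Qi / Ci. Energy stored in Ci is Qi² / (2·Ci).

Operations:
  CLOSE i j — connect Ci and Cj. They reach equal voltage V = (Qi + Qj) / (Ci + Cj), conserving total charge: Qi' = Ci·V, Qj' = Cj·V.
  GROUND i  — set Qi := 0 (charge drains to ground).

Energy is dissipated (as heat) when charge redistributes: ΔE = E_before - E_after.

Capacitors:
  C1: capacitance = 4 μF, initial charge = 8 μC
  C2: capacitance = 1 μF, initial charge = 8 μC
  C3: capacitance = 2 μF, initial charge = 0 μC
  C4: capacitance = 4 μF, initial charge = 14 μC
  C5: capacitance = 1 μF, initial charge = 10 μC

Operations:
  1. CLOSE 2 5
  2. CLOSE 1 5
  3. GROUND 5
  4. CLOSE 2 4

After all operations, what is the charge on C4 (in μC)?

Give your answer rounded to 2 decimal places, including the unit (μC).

Initial: C1(4μF, Q=8μC, V=2.00V), C2(1μF, Q=8μC, V=8.00V), C3(2μF, Q=0μC, V=0.00V), C4(4μF, Q=14μC, V=3.50V), C5(1μF, Q=10μC, V=10.00V)
Op 1: CLOSE 2-5: Q_total=18.00, C_total=2.00, V=9.00; Q2=9.00, Q5=9.00; dissipated=1.000
Op 2: CLOSE 1-5: Q_total=17.00, C_total=5.00, V=3.40; Q1=13.60, Q5=3.40; dissipated=19.600
Op 3: GROUND 5: Q5=0; energy lost=5.780
Op 4: CLOSE 2-4: Q_total=23.00, C_total=5.00, V=4.60; Q2=4.60, Q4=18.40; dissipated=12.100
Final charges: Q1=13.60, Q2=4.60, Q3=0.00, Q4=18.40, Q5=0.00

Answer: 18.40 μC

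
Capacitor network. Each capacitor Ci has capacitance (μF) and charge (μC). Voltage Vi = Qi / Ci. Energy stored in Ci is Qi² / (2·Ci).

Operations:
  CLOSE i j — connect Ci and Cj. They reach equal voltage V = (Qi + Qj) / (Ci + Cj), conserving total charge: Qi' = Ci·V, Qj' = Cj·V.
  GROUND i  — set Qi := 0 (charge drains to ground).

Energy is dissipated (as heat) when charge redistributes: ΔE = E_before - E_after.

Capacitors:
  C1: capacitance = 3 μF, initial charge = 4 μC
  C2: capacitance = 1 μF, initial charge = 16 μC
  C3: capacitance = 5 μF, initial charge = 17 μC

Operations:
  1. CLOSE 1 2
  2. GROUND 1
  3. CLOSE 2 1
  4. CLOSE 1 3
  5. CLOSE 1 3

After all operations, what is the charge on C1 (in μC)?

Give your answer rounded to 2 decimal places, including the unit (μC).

Initial: C1(3μF, Q=4μC, V=1.33V), C2(1μF, Q=16μC, V=16.00V), C3(5μF, Q=17μC, V=3.40V)
Op 1: CLOSE 1-2: Q_total=20.00, C_total=4.00, V=5.00; Q1=15.00, Q2=5.00; dissipated=80.667
Op 2: GROUND 1: Q1=0; energy lost=37.500
Op 3: CLOSE 2-1: Q_total=5.00, C_total=4.00, V=1.25; Q2=1.25, Q1=3.75; dissipated=9.375
Op 4: CLOSE 1-3: Q_total=20.75, C_total=8.00, V=2.59; Q1=7.78, Q3=12.97; dissipated=4.334
Op 5: CLOSE 1-3: Q_total=20.75, C_total=8.00, V=2.59; Q1=7.78, Q3=12.97; dissipated=0.000
Final charges: Q1=7.78, Q2=1.25, Q3=12.97

Answer: 7.78 μC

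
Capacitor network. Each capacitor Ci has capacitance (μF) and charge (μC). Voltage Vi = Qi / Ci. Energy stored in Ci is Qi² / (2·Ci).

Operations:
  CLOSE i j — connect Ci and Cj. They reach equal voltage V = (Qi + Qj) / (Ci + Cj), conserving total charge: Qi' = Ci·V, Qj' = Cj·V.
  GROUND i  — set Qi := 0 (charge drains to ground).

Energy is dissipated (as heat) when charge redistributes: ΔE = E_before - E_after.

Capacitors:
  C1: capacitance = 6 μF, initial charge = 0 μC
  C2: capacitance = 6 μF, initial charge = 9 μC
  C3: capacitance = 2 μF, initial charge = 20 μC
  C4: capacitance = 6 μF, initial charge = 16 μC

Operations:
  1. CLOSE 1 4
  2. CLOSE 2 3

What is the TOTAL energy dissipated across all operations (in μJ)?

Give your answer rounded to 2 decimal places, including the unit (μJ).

Answer: 64.85 μJ

Derivation:
Initial: C1(6μF, Q=0μC, V=0.00V), C2(6μF, Q=9μC, V=1.50V), C3(2μF, Q=20μC, V=10.00V), C4(6μF, Q=16μC, V=2.67V)
Op 1: CLOSE 1-4: Q_total=16.00, C_total=12.00, V=1.33; Q1=8.00, Q4=8.00; dissipated=10.667
Op 2: CLOSE 2-3: Q_total=29.00, C_total=8.00, V=3.62; Q2=21.75, Q3=7.25; dissipated=54.188
Total dissipated: 64.854 μJ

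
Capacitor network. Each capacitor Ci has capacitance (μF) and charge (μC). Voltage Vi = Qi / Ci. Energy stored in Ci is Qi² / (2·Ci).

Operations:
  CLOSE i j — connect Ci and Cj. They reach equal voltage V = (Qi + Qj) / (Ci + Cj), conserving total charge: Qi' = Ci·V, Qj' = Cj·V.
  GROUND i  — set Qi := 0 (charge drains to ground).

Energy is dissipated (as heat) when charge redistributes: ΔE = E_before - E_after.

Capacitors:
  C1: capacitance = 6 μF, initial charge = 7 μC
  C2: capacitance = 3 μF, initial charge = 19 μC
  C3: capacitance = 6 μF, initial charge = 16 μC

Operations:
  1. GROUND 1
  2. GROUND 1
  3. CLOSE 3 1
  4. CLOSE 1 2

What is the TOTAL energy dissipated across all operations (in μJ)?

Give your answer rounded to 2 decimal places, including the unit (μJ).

Initial: C1(6μF, Q=7μC, V=1.17V), C2(3μF, Q=19μC, V=6.33V), C3(6μF, Q=16μC, V=2.67V)
Op 1: GROUND 1: Q1=0; energy lost=4.083
Op 2: GROUND 1: Q1=0; energy lost=0.000
Op 3: CLOSE 3-1: Q_total=16.00, C_total=12.00, V=1.33; Q3=8.00, Q1=8.00; dissipated=10.667
Op 4: CLOSE 1-2: Q_total=27.00, C_total=9.00, V=3.00; Q1=18.00, Q2=9.00; dissipated=25.000
Total dissipated: 39.750 μJ

Answer: 39.75 μJ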